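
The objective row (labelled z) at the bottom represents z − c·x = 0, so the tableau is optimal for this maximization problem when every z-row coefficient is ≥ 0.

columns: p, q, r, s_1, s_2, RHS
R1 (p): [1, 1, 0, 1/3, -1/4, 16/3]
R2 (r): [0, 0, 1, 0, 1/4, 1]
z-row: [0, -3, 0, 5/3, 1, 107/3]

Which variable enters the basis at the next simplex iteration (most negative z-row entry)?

Negative z-row entries: q: -3.
The most negative is -3 in column q, so q enters.

q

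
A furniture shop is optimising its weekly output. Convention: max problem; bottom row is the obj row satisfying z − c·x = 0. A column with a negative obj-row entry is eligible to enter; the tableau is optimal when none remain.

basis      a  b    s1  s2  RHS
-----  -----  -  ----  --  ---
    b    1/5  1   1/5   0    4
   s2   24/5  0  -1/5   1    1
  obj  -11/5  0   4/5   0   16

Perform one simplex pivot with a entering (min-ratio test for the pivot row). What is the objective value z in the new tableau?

395/24

Ratio test on column a — row 1: 4/(1/5) = 20; row 2: 1/(24/5) = 5/24. Minimum is 5/24 at row 2 (s2 leaves); pivot element 24/5.
Pivot on row 2; the obj-row RHS becomes 16 − (-11/5)·(5/24) = 395/24.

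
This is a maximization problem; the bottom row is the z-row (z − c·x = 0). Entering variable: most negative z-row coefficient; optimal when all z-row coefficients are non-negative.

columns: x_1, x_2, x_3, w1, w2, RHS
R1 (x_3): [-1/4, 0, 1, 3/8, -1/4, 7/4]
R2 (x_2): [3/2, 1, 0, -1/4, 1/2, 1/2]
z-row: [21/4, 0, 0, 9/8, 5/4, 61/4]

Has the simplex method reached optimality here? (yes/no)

yes

Every z-row coefficient is ≥ 0, so the tableau is optimal.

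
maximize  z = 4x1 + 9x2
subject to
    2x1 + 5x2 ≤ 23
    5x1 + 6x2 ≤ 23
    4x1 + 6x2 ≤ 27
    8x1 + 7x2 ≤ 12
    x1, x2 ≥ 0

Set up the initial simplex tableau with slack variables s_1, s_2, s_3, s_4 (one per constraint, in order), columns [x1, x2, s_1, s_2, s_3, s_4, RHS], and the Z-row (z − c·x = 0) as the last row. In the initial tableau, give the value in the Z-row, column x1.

-4

The Z-row carries the negated objective coefficients: the x1 entry is -4.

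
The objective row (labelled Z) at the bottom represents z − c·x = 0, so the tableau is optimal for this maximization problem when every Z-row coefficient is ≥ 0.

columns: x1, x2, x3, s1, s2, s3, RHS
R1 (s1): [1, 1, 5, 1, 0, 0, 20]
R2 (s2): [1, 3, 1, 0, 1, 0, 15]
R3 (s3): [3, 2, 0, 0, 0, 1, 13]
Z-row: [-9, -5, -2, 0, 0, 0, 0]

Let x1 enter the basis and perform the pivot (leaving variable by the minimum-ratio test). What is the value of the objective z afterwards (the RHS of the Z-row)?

39

Ratio test on column x1 — row 1: 20/1 = 20; row 2: 15/1 = 15; row 3: 13/3 = 13/3. Minimum is 13/3 at row 3 (s3 leaves); pivot element 3.
Pivot on row 3; the Z-row RHS becomes 0 − (-9)·(13/3) = 39.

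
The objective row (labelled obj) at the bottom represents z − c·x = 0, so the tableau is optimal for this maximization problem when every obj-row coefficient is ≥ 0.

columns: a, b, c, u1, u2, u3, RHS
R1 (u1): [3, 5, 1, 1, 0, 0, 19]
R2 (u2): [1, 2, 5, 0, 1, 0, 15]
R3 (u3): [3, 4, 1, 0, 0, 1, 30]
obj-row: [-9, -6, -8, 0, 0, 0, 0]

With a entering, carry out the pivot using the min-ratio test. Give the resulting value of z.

57

Ratio test on column a — row 1: 19/3 = 19/3; row 2: 15/1 = 15; row 3: 30/3 = 10. Minimum is 19/3 at row 1 (u1 leaves); pivot element 3.
Pivot on row 1; the obj-row RHS becomes 0 − (-9)·(19/3) = 57.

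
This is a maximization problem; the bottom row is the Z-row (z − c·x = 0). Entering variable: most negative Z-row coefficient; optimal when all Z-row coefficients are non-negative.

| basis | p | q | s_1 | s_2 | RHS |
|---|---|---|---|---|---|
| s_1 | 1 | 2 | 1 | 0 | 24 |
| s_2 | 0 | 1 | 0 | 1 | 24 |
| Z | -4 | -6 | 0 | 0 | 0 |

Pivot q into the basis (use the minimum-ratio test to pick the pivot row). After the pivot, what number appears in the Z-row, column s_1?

Ratio test on column q — row 1: 24/2 = 12; row 2: 24/1 = 24. Minimum is 12 at row 1 (s_1 leaves); pivot element 2.
Divide row 1 by 2; eliminate column q from the other rows.
Z-row update in column s_1: 0 − (-6)·(1/2) = 3.

3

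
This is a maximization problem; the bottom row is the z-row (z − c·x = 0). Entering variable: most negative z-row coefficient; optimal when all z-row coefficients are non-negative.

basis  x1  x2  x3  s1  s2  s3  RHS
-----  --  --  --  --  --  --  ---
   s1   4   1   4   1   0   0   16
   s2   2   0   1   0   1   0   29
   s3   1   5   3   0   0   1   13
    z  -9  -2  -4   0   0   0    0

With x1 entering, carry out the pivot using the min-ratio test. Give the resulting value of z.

36

Ratio test on column x1 — row 1: 16/4 = 4; row 2: 29/2 = 29/2; row 3: 13/1 = 13. Minimum is 4 at row 1 (s1 leaves); pivot element 4.
Pivot on row 1; the z-row RHS becomes 0 − (-9)·4 = 36.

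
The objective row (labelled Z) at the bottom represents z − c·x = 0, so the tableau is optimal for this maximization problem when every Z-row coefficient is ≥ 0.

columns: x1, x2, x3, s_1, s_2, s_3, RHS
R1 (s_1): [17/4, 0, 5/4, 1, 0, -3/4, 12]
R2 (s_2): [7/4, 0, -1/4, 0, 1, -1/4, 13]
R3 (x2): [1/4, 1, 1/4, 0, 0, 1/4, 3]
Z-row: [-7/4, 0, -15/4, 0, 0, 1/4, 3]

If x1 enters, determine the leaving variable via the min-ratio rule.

Column x1 entries and ratios — s_1: 12/(17/4) = 48/17; s_2: 13/(7/4) = 52/7; x2: 3/(1/4) = 12.
Smallest ratio is 48/17 in the row of s_1, so s_1 leaves.

s_1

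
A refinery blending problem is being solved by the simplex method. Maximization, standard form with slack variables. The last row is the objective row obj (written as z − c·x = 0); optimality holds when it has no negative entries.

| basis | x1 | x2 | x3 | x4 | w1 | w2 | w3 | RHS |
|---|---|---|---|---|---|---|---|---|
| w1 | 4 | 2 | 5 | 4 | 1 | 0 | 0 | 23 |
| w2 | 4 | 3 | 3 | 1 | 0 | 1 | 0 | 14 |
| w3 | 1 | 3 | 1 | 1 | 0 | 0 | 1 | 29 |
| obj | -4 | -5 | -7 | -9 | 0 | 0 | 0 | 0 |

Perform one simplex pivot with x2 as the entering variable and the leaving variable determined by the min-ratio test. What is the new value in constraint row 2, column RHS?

14/3

Ratio test on column x2 — row 1: 23/2 = 23/2; row 2: 14/3 = 14/3; row 3: 29/3 = 29/3. Minimum is 14/3 at row 2 (w2 leaves); pivot element 3.
Divide row 2 by 3; eliminate column x2 from the other rows.
In the new row 2, the RHS entry is the old entry divided by the pivot: 14/3 = 14/3.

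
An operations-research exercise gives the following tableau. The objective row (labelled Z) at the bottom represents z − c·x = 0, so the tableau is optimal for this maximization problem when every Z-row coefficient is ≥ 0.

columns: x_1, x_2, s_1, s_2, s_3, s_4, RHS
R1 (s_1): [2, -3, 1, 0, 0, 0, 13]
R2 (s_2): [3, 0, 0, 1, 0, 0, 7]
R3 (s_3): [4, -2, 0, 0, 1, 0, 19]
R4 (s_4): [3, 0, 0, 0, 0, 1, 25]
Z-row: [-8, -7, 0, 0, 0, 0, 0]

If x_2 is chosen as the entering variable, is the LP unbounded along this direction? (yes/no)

yes

Every constraint-row entry in column x_2 is ≤ 0, so increasing x_2 is unbounded.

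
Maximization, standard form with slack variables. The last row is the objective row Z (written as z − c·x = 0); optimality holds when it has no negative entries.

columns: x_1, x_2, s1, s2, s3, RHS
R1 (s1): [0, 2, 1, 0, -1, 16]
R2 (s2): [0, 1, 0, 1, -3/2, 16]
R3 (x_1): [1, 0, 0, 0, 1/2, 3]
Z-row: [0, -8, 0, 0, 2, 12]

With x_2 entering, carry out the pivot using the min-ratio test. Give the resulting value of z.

76

Ratio test on column x_2 — row 1: 16/2 = 8; row 2: 16/1 = 16; row 3: entry 0 ≤ 0. Minimum is 8 at row 1 (s1 leaves); pivot element 2.
Pivot on row 1; the Z-row RHS becomes 12 − (-8)·8 = 76.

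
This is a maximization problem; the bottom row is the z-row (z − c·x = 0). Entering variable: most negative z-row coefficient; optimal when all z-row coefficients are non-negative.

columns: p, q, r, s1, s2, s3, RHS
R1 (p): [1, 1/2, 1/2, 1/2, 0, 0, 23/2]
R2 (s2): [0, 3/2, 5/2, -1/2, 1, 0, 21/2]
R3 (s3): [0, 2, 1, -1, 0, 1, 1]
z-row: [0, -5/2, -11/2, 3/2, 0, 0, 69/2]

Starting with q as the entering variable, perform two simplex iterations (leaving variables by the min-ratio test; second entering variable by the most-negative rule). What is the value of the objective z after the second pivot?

Ratio test on column q — row 1: (23/2)/(1/2) = 23; row 2: (21/2)/(3/2) = 7; row 3: 1/2 = 1/2. Minimum is 1/2 at row 3 (s3 leaves); pivot element 2.
Pivot on row 3; the z-row RHS becomes 69/2 − (-5/2)·(1/2) = 143/4.
Next entering variable (most negative z-row entry -17/4): r.
Ratio test on column r — row 1: (45/4)/(1/4) = 45; row 2: (39/4)/(7/4) = 39/7; row 3: (1/2)/(1/2) = 1. Minimum is 1 at row 3 (q leaves); pivot element 1/2.
After the second pivot the z-row RHS is 143/4 − (-17/4)·1 = 40.

40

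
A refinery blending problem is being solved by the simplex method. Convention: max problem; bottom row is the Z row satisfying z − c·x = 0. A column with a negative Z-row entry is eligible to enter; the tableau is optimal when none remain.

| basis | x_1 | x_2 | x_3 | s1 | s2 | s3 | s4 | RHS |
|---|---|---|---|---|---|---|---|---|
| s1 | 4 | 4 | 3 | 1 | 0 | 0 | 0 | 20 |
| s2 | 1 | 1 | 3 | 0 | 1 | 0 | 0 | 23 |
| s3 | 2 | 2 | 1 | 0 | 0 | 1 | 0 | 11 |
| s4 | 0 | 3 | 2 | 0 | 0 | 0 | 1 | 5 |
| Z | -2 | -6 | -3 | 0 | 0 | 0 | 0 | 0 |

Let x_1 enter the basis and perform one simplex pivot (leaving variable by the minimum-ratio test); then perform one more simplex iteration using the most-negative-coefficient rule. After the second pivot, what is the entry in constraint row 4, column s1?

Ratio test on column x_1 — row 1: 20/4 = 5; row 2: 23/1 = 23; row 3: 11/2 = 11/2; row 4: entry 0 ≤ 0. Minimum is 5 at row 1 (s1 leaves); pivot element 4.
Divide row 1 by 4; eliminate column x_1 from the other rows.
Second iteration: most negative Z-row entry is -4 in column x_2, so x_2 enters.
Ratio test on column x_2 — row 1: 5/1 = 5; row 2: entry 0 ≤ 0; row 3: entry 0 ≤ 0; row 4: 5/3 = 5/3. Minimum is 5/3 at row 4 (s4 leaves); pivot element 3.
Divide row 4 by 3; eliminate column x_2 from the other rows.
After both pivots, the entry at constraint row 4, column s1 is 0.

0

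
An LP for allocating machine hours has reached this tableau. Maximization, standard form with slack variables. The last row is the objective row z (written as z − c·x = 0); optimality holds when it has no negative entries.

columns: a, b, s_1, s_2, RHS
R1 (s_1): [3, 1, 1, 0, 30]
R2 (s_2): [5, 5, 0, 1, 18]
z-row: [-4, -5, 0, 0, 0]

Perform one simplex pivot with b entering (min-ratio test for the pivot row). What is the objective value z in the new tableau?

Ratio test on column b — row 1: 30/1 = 30; row 2: 18/5 = 18/5. Minimum is 18/5 at row 2 (s_2 leaves); pivot element 5.
Pivot on row 2; the z-row RHS becomes 0 − (-5)·(18/5) = 18.

18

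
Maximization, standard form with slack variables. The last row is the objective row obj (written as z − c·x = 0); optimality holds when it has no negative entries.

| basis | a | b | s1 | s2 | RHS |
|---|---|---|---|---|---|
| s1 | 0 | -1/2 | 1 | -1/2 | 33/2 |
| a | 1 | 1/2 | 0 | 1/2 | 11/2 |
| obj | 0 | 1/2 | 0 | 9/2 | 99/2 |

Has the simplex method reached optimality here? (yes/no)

Every obj-row coefficient is ≥ 0, so the tableau is optimal.

yes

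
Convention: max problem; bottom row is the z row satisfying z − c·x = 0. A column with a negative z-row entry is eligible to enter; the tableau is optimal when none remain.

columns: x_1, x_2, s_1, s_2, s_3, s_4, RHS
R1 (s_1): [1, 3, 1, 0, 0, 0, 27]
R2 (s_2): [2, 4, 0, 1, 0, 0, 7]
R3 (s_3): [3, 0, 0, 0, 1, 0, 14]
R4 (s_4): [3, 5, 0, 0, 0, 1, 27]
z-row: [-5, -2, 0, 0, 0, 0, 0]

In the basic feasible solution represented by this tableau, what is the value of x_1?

x_1 is not in the basis, so in the current basic feasible solution x_1 = 0.

0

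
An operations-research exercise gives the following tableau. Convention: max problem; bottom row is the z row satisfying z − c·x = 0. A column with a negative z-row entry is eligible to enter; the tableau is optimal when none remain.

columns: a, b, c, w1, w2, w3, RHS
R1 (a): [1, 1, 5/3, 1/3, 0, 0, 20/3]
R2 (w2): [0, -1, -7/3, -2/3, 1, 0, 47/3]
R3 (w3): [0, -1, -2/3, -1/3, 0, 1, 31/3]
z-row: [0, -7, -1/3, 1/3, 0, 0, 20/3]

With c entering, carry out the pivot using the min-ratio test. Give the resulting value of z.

Ratio test on column c — row 1: (20/3)/(5/3) = 4; row 2: entry -7/3 ≤ 0; row 3: entry -2/3 ≤ 0. Minimum is 4 at row 1 (a leaves); pivot element 5/3.
Pivot on row 1; the z-row RHS becomes 20/3 − (-1/3)·4 = 8.

8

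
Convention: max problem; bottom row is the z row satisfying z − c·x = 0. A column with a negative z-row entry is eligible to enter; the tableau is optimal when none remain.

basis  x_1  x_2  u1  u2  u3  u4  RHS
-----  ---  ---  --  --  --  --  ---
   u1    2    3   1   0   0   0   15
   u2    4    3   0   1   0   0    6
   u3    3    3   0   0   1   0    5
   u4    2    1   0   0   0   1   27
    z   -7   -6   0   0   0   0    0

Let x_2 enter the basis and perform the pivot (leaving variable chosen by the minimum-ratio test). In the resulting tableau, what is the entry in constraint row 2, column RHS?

Ratio test on column x_2 — row 1: 15/3 = 5; row 2: 6/3 = 2; row 3: 5/3 = 5/3; row 4: 27/1 = 27. Minimum is 5/3 at row 3 (u3 leaves); pivot element 3.
Divide row 3 by 3; eliminate column x_2 from the other rows.
Row 2 update in column RHS: 6 − 3·(5/3) = 1.

1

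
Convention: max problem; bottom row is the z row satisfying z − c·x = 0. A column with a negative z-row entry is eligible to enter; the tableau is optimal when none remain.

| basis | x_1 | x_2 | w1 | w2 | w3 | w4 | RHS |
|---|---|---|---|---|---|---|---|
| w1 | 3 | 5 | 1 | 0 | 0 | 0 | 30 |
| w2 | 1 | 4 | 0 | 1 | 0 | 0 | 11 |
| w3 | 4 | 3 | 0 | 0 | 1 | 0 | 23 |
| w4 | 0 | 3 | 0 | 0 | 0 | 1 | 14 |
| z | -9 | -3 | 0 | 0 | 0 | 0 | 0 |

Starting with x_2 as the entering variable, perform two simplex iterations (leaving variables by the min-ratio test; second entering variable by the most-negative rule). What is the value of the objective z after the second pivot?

Ratio test on column x_2 — row 1: 30/5 = 6; row 2: 11/4 = 11/4; row 3: 23/3 = 23/3; row 4: 14/3 = 14/3. Minimum is 11/4 at row 2 (w2 leaves); pivot element 4.
Pivot on row 2; the z-row RHS becomes 0 − (-3)·(11/4) = 33/4.
Next entering variable (most negative z-row entry -33/4): x_1.
Ratio test on column x_1 — row 1: (65/4)/(7/4) = 65/7; row 2: (11/4)/(1/4) = 11; row 3: (59/4)/(13/4) = 59/13; row 4: entry -3/4 ≤ 0. Minimum is 59/13 at row 3 (w3 leaves); pivot element 13/4.
After the second pivot the z-row RHS is 33/4 − (-33/4)·(59/13) = 594/13.

594/13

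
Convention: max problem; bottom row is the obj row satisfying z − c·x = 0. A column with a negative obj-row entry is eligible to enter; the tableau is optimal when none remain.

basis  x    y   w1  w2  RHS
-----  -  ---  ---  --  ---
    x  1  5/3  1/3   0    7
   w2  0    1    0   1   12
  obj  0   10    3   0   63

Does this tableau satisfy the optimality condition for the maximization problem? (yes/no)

Every obj-row coefficient is ≥ 0, so the tableau is optimal.

yes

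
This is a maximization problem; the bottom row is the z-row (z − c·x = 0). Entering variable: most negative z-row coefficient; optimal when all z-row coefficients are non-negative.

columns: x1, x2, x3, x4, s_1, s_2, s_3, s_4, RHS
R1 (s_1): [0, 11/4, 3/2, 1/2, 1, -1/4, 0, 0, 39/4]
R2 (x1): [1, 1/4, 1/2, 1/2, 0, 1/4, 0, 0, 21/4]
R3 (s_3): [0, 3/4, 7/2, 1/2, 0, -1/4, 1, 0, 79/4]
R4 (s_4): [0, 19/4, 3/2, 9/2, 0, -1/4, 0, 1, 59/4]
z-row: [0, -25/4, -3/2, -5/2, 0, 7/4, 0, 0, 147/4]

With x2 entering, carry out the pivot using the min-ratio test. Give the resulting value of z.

Ratio test on column x2 — row 1: (39/4)/(11/4) = 39/11; row 2: (21/4)/(1/4) = 21; row 3: (79/4)/(3/4) = 79/3; row 4: (59/4)/(19/4) = 59/19. Minimum is 59/19 at row 4 (s_4 leaves); pivot element 19/4.
Pivot on row 4; the z-row RHS becomes 147/4 − (-25/4)·(59/19) = 1067/19.

1067/19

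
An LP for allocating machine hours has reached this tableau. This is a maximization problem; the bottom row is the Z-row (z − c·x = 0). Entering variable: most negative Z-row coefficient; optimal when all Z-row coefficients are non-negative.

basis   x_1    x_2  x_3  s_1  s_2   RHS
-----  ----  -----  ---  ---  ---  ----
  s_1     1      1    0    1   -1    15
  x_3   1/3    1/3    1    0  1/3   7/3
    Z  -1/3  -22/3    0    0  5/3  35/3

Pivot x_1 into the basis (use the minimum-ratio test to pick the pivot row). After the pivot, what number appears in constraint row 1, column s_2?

Ratio test on column x_1 — row 1: 15/1 = 15; row 2: (7/3)/(1/3) = 7. Minimum is 7 at row 2 (x_3 leaves); pivot element 1/3.
Divide row 2 by 1/3; eliminate column x_1 from the other rows.
Row 1 update in column s_2: -1 − 1·1 = -2.

-2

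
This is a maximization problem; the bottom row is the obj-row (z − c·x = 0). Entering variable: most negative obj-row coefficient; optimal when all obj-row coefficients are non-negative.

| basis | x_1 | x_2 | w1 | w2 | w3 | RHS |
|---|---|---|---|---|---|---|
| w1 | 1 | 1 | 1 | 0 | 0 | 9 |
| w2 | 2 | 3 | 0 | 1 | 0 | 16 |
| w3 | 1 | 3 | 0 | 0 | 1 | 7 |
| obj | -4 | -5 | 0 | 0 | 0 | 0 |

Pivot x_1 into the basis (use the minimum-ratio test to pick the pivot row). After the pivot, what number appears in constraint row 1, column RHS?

2

Ratio test on column x_1 — row 1: 9/1 = 9; row 2: 16/2 = 8; row 3: 7/1 = 7. Minimum is 7 at row 3 (w3 leaves); pivot element 1.
Divide row 3 by 1; eliminate column x_1 from the other rows.
Row 1 update in column RHS: 9 − 1·7 = 2.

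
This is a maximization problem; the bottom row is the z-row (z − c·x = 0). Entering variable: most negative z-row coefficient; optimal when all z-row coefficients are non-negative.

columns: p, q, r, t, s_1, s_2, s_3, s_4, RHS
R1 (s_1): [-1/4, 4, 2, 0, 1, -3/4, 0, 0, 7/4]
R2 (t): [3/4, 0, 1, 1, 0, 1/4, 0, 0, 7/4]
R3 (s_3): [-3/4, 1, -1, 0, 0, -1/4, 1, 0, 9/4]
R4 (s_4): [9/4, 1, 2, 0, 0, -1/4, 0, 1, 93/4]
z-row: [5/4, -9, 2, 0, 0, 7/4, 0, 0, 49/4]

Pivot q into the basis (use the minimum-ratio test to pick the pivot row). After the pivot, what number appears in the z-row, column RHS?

Ratio test on column q — row 1: (7/4)/4 = 7/16; row 2: entry 0 ≤ 0; row 3: (9/4)/1 = 9/4; row 4: (93/4)/1 = 93/4. Minimum is 7/16 at row 1 (s_1 leaves); pivot element 4.
Divide row 1 by 4; eliminate column q from the other rows.
z-row update in column RHS: 49/4 − (-9)·(7/16) = 259/16.

259/16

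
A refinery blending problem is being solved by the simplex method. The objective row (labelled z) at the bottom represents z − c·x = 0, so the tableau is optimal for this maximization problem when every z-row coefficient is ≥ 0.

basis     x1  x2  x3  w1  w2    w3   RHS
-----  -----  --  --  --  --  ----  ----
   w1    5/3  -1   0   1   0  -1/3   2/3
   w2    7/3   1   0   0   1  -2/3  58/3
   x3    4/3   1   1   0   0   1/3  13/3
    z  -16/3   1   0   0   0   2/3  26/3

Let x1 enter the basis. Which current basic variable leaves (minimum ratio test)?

w1

Column x1 entries and ratios — w1: (2/3)/(5/3) = 2/5; w2: (58/3)/(7/3) = 58/7; x3: (13/3)/(4/3) = 13/4.
Smallest ratio is 2/5 in the row of w1, so w1 leaves.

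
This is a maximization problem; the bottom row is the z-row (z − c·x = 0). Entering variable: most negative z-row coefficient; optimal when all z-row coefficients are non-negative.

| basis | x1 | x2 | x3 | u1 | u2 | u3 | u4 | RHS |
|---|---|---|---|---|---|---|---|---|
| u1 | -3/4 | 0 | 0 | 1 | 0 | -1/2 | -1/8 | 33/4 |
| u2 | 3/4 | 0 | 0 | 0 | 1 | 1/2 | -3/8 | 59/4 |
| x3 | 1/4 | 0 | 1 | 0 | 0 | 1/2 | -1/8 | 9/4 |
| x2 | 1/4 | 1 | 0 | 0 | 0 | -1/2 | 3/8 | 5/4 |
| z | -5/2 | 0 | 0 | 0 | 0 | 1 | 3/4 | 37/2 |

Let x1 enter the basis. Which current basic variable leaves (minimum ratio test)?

Column x1 entries and ratios — u1: -3/4 ≤ 0, skip; u2: (59/4)/(3/4) = 59/3; x3: (9/4)/(1/4) = 9; x2: (5/4)/(1/4) = 5.
Smallest ratio is 5 in the row of x2, so x2 leaves.

x2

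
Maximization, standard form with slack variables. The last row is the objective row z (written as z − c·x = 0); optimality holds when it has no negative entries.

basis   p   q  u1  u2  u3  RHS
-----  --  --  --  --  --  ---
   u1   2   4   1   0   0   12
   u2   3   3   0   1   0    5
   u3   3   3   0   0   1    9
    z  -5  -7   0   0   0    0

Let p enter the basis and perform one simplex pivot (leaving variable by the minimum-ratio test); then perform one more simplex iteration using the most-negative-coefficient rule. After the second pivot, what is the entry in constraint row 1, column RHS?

16/3

Ratio test on column p — row 1: 12/2 = 6; row 2: 5/3 = 5/3; row 3: 9/3 = 3. Minimum is 5/3 at row 2 (u2 leaves); pivot element 3.
Divide row 2 by 3; eliminate column p from the other rows.
Second iteration: most negative z-row entry is -2 in column q, so q enters.
Ratio test on column q — row 1: (26/3)/2 = 13/3; row 2: (5/3)/1 = 5/3; row 3: entry 0 ≤ 0. Minimum is 5/3 at row 2 (p leaves); pivot element 1.
Divide row 2 by 1; eliminate column q from the other rows.
After both pivots, the entry at constraint row 1, column RHS is 16/3.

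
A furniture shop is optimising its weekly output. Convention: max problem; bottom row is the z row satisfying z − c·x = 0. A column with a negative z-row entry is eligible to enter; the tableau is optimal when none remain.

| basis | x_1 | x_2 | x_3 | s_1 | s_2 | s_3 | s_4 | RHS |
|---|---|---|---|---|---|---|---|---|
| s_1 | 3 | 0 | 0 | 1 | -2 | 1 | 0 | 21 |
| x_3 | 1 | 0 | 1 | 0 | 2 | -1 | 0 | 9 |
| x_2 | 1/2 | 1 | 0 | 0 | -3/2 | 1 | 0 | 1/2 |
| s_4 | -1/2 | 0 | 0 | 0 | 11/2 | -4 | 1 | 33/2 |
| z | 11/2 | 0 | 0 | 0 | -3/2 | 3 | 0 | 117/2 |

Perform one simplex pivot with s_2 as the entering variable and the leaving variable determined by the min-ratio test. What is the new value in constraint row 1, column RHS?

27

Ratio test on column s_2 — row 1: entry -2 ≤ 0; row 2: 9/2 = 9/2; row 3: entry -3/2 ≤ 0; row 4: (33/2)/(11/2) = 3. Minimum is 3 at row 4 (s_4 leaves); pivot element 11/2.
Divide row 4 by 11/2; eliminate column s_2 from the other rows.
Row 1 update in column RHS: 21 − (-2)·3 = 27.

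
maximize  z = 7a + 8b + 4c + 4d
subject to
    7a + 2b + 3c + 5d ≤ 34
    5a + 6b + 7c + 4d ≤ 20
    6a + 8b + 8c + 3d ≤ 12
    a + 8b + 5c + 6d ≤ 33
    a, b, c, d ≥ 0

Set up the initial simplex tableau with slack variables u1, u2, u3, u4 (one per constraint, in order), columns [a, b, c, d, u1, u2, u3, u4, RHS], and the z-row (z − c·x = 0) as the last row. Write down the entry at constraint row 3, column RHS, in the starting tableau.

The RHS of constraint 3 is b_3 = 12.

12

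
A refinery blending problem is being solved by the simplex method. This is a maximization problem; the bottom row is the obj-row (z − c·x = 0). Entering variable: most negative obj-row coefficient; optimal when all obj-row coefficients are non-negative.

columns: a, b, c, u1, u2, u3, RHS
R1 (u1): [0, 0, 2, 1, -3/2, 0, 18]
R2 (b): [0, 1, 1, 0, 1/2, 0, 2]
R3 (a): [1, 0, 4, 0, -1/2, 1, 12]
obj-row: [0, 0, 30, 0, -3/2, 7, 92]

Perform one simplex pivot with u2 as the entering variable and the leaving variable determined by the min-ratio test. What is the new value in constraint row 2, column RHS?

Ratio test on column u2 — row 1: entry -3/2 ≤ 0; row 2: 2/(1/2) = 4; row 3: entry -1/2 ≤ 0. Minimum is 4 at row 2 (b leaves); pivot element 1/2.
Divide row 2 by 1/2; eliminate column u2 from the other rows.
In the new row 2, the RHS entry is the old entry divided by the pivot: 2/(1/2) = 4.

4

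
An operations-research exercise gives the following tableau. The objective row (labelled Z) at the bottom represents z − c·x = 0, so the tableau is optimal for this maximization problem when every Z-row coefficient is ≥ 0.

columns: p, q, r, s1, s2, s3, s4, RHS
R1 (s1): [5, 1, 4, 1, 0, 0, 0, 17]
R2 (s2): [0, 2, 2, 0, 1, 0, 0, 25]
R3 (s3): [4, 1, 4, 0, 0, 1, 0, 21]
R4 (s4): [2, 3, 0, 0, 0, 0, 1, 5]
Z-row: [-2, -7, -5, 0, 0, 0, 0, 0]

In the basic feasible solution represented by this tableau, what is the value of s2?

25

s2 is basic (row 2); its value is the RHS of that row, 25.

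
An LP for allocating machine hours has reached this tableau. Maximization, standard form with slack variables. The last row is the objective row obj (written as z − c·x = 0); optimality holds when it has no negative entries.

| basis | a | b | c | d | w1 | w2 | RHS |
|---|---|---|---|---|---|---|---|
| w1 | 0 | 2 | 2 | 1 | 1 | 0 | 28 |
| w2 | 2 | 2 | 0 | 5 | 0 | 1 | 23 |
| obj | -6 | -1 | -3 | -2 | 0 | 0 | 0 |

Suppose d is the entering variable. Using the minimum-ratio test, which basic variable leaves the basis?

Column d entries and ratios — w1: 28/1 = 28; w2: 23/5 = 23/5.
Smallest ratio is 23/5 in the row of w2, so w2 leaves.

w2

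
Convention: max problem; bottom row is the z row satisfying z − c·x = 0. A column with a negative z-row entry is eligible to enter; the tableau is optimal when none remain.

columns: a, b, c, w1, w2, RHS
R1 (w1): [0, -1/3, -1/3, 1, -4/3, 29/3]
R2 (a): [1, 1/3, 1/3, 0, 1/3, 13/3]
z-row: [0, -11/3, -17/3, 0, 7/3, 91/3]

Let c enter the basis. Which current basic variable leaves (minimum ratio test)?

a

Column c entries and ratios — w1: -1/3 ≤ 0, skip; a: (13/3)/(1/3) = 13.
Smallest ratio is 13 in the row of a, so a leaves.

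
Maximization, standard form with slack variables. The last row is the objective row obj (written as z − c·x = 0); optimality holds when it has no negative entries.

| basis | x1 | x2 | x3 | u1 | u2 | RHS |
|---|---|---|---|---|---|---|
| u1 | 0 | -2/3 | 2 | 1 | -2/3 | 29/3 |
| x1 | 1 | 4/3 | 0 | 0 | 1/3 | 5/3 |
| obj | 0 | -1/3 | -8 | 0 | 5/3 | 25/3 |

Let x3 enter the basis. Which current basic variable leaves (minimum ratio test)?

Column x3 entries and ratios — u1: (29/3)/2 = 29/6; x1: 0 ≤ 0, skip.
Smallest ratio is 29/6 in the row of u1, so u1 leaves.

u1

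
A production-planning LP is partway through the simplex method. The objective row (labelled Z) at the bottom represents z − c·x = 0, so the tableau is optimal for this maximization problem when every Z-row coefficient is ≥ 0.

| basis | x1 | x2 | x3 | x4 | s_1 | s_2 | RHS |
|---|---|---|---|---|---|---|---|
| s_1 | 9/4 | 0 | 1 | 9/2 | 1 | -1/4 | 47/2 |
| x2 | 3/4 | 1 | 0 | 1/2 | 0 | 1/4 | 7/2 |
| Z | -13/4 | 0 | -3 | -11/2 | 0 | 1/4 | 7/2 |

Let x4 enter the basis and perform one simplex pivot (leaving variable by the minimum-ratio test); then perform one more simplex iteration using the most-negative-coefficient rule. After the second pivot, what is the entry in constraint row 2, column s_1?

0

Ratio test on column x4 — row 1: (47/2)/(9/2) = 47/9; row 2: (7/2)/(1/2) = 7. Minimum is 47/9 at row 1 (s_1 leaves); pivot element 9/2.
Divide row 1 by 9/2; eliminate column x4 from the other rows.
Second iteration: most negative Z-row entry is -16/9 in column x3, so x3 enters.
Ratio test on column x3 — row 1: (47/9)/(2/9) = 47/2; row 2: entry -1/9 ≤ 0. Minimum is 47/2 at row 1 (x4 leaves); pivot element 2/9.
Divide row 1 by 2/9; eliminate column x3 from the other rows.
After both pivots, the entry at constraint row 2, column s_1 is 0.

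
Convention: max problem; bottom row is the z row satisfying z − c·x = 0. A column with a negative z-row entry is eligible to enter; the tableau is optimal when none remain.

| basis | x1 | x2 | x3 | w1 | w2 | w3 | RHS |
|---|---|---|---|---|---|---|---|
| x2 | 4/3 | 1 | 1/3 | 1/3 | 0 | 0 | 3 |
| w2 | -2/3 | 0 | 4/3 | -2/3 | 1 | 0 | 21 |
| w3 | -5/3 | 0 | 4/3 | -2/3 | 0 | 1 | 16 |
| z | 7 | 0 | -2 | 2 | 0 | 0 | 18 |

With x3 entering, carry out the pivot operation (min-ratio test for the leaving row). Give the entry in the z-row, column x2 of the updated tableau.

6

Ratio test on column x3 — row 1: 3/(1/3) = 9; row 2: 21/(4/3) = 63/4; row 3: 16/(4/3) = 12. Minimum is 9 at row 1 (x2 leaves); pivot element 1/3.
Divide row 1 by 1/3; eliminate column x3 from the other rows.
z-row update in column x2: 0 − (-2)·3 = 6.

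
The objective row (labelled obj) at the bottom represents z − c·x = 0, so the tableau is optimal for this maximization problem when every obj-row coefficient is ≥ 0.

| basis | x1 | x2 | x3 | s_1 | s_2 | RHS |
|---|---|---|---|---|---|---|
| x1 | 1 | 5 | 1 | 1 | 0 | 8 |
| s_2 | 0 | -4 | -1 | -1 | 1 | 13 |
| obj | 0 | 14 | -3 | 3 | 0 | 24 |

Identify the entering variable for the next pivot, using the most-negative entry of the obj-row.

x3

Negative obj-row entries: x3: -3.
The most negative is -3 in column x3, so x3 enters.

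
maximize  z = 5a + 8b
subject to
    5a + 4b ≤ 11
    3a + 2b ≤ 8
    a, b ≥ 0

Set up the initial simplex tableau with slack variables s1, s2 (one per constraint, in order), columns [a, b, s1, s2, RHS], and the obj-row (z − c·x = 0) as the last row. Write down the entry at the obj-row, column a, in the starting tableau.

-5

The obj-row carries the negated objective coefficients: the a entry is -5.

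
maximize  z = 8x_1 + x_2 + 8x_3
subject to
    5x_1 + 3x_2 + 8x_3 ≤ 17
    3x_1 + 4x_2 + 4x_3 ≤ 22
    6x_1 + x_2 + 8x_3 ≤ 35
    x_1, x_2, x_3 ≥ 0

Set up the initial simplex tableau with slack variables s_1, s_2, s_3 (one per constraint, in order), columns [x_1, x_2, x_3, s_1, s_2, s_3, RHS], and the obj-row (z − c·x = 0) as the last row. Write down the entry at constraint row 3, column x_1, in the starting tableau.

Constraint 3 has coefficient 6 on x_1.

6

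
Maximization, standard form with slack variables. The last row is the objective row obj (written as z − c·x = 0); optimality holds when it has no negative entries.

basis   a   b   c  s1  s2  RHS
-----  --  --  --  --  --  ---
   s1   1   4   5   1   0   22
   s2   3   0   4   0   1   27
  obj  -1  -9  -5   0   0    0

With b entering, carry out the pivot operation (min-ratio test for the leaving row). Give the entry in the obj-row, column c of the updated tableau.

25/4

Ratio test on column b — row 1: 22/4 = 11/2; row 2: entry 0 ≤ 0. Minimum is 11/2 at row 1 (s1 leaves); pivot element 4.
Divide row 1 by 4; eliminate column b from the other rows.
obj-row update in column c: -5 − (-9)·(5/4) = 25/4.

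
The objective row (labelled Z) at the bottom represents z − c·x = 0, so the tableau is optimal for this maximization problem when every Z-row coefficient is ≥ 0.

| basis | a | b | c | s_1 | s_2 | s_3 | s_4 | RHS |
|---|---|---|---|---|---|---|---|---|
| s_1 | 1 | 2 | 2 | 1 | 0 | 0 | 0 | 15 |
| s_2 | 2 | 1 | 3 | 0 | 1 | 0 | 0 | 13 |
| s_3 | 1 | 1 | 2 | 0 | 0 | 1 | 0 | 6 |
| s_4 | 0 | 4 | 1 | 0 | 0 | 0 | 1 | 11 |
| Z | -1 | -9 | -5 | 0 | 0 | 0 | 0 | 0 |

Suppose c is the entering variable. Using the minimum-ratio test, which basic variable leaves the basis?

Column c entries and ratios — s_1: 15/2 = 15/2; s_2: 13/3 = 13/3; s_3: 6/2 = 3; s_4: 11/1 = 11.
Smallest ratio is 3 in the row of s_3, so s_3 leaves.

s_3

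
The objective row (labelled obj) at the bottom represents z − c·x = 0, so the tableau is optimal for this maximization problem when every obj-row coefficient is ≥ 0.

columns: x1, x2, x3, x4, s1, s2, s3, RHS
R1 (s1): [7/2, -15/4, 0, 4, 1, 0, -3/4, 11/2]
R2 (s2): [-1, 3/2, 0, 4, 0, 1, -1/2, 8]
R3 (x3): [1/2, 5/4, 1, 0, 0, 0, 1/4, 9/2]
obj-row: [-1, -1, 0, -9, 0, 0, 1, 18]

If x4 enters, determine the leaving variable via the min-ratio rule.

s1

Column x4 entries and ratios — s1: (11/2)/4 = 11/8; s2: 8/4 = 2; x3: 0 ≤ 0, skip.
Smallest ratio is 11/8 in the row of s1, so s1 leaves.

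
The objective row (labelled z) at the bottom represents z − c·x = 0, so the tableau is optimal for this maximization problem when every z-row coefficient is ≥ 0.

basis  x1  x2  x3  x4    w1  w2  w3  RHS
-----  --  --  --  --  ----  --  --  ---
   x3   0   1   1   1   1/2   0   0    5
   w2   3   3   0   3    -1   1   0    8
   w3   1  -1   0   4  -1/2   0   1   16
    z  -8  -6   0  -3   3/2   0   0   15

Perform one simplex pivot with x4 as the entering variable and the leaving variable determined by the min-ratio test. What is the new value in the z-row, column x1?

-5

Ratio test on column x4 — row 1: 5/1 = 5; row 2: 8/3 = 8/3; row 3: 16/4 = 4. Minimum is 8/3 at row 2 (w2 leaves); pivot element 3.
Divide row 2 by 3; eliminate column x4 from the other rows.
z-row update in column x1: -8 − (-3)·1 = -5.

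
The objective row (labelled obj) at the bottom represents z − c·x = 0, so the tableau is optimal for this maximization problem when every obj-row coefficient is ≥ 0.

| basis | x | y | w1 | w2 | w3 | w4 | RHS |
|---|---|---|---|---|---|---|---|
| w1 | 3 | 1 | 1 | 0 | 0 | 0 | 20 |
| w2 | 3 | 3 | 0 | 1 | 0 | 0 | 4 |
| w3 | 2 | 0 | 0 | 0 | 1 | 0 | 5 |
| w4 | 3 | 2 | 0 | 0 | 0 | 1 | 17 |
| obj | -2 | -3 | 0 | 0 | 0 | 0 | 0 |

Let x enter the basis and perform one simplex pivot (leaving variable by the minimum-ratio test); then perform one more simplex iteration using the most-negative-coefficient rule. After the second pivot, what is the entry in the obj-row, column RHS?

4

Ratio test on column x — row 1: 20/3 = 20/3; row 2: 4/3 = 4/3; row 3: 5/2 = 5/2; row 4: 17/3 = 17/3. Minimum is 4/3 at row 2 (w2 leaves); pivot element 3.
Divide row 2 by 3; eliminate column x from the other rows.
Second iteration: most negative obj-row entry is -1 in column y, so y enters.
Ratio test on column y — row 1: entry -2 ≤ 0; row 2: (4/3)/1 = 4/3; row 3: entry -2 ≤ 0; row 4: entry -1 ≤ 0. Minimum is 4/3 at row 2 (x leaves); pivot element 1.
Divide row 2 by 1; eliminate column y from the other rows.
After both pivots, the entry at the obj-row, column RHS is 4.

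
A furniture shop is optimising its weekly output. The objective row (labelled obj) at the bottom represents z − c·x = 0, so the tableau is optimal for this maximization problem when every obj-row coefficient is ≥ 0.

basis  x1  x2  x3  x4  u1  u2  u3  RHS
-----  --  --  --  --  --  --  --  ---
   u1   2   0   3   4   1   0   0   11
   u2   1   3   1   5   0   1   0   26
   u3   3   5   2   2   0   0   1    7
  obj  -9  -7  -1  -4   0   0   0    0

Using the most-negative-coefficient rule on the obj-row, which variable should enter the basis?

Negative obj-row entries: x1: -9, x2: -7, x3: -1, x4: -4.
The most negative is -9 in column x1, so x1 enters.

x1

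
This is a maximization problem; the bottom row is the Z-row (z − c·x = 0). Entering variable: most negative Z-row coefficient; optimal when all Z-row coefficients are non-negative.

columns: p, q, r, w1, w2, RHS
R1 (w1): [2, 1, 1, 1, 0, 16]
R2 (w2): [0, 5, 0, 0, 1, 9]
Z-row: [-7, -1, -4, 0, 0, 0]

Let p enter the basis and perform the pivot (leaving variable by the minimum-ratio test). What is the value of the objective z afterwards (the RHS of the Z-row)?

Ratio test on column p — row 1: 16/2 = 8; row 2: entry 0 ≤ 0. Minimum is 8 at row 1 (w1 leaves); pivot element 2.
Pivot on row 1; the Z-row RHS becomes 0 − (-7)·8 = 56.

56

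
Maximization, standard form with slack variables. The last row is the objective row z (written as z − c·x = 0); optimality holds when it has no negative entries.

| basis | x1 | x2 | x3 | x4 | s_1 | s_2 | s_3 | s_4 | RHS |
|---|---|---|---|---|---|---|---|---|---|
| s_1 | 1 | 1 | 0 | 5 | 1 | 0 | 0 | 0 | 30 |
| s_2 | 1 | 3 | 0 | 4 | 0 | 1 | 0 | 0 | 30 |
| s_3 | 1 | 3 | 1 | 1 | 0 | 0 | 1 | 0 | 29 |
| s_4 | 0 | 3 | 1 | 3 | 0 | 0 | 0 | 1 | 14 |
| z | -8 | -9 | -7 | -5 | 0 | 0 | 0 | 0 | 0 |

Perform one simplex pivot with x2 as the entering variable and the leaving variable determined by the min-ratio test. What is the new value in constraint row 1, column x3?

-1/3

Ratio test on column x2 — row 1: 30/1 = 30; row 2: 30/3 = 10; row 3: 29/3 = 29/3; row 4: 14/3 = 14/3. Minimum is 14/3 at row 4 (s_4 leaves); pivot element 3.
Divide row 4 by 3; eliminate column x2 from the other rows.
Row 1 update in column x3: 0 − 1·(1/3) = -1/3.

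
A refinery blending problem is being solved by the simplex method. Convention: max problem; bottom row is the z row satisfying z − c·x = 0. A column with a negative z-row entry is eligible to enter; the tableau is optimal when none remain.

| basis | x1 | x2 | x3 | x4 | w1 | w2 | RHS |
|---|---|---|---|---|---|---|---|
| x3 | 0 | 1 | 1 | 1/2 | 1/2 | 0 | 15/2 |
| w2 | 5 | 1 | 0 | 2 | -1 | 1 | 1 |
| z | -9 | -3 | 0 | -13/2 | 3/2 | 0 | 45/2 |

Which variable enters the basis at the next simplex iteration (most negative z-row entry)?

Negative z-row entries: x1: -9, x2: -3, x4: -13/2.
The most negative is -9 in column x1, so x1 enters.

x1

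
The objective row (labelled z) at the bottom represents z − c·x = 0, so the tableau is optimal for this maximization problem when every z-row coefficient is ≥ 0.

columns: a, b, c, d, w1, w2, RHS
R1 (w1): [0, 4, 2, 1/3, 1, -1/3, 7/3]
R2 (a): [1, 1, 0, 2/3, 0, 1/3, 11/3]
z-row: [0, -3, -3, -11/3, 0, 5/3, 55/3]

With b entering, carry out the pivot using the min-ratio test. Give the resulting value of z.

Ratio test on column b — row 1: (7/3)/4 = 7/12; row 2: (11/3)/1 = 11/3. Minimum is 7/12 at row 1 (w1 leaves); pivot element 4.
Pivot on row 1; the z-row RHS becomes 55/3 − (-3)·(7/12) = 241/12.

241/12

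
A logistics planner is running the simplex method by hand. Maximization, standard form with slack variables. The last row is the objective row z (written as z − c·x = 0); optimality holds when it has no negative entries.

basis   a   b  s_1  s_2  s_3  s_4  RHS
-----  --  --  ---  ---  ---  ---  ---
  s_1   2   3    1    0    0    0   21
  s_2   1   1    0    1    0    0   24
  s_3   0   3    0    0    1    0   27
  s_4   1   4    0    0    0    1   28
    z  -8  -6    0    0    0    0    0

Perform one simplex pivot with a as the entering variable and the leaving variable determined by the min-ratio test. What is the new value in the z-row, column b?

Ratio test on column a — row 1: 21/2 = 21/2; row 2: 24/1 = 24; row 3: entry 0 ≤ 0; row 4: 28/1 = 28. Minimum is 21/2 at row 1 (s_1 leaves); pivot element 2.
Divide row 1 by 2; eliminate column a from the other rows.
z-row update in column b: -6 − (-8)·(3/2) = 6.

6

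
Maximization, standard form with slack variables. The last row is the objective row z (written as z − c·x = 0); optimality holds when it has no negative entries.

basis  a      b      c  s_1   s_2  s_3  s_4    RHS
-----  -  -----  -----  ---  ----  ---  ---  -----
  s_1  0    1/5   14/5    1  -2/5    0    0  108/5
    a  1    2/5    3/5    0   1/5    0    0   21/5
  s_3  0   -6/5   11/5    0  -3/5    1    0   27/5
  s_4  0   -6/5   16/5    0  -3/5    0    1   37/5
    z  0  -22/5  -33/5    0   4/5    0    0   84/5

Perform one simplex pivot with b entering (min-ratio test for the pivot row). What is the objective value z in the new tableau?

Ratio test on column b — row 1: (108/5)/(1/5) = 108; row 2: (21/5)/(2/5) = 21/2; row 3: entry -6/5 ≤ 0; row 4: entry -6/5 ≤ 0. Minimum is 21/2 at row 2 (a leaves); pivot element 2/5.
Pivot on row 2; the z-row RHS becomes 84/5 − (-22/5)·(21/2) = 63.

63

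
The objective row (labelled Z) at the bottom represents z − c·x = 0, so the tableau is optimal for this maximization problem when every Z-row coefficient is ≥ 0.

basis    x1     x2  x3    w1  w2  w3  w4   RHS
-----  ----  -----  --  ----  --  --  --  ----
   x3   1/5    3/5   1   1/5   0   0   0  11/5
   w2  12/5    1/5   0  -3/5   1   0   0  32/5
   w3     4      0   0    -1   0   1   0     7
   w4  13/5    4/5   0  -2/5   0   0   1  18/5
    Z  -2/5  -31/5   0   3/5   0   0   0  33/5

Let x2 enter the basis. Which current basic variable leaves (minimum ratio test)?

x3

Column x2 entries and ratios — x3: (11/5)/(3/5) = 11/3; w2: (32/5)/(1/5) = 32; w3: 0 ≤ 0, skip; w4: (18/5)/(4/5) = 9/2.
Smallest ratio is 11/3 in the row of x3, so x3 leaves.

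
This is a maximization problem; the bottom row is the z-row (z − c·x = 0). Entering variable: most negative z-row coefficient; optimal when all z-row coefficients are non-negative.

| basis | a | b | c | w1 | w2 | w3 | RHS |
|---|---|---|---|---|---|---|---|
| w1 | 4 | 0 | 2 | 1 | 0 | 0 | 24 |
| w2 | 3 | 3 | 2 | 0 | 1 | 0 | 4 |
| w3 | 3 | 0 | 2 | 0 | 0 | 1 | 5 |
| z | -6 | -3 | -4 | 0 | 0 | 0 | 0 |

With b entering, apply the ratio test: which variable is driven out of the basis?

Column b entries and ratios — w1: 0 ≤ 0, skip; w2: 4/3 = 4/3; w3: 0 ≤ 0, skip.
Smallest ratio is 4/3 in the row of w2, so w2 leaves.

w2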